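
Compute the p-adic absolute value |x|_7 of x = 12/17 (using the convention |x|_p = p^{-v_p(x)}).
|12/17|_7 = 1

Step 1 — compute v_7(x) by factoring powers of 7 out of the numerator and denominator: v_7(12/17) = 0. Step 2 — apply |x|_p = p^{-v_p(x)} = 7^{0} = 1.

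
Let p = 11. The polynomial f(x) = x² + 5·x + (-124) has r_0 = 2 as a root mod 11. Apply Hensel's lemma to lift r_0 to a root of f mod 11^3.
r_2 = 1157 (mod 1331)

Hensel: r_{i+1} = r_i − f(r_i)·(f′(r_i))^{-1} mod 11^{i+2}, f′(x) = 2x + 5. Iterate:
  r_0 = 2 (mod 11)
  r_1 = 68 (mod 121)
  r_2 = 1157 (mod 1331)
Final: r = 1157 satisfies f(r) ≡ 0 mod 11^3.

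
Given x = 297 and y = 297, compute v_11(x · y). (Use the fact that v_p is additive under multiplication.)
v_11(88209) = 2

v_p(x) = 1 (factor: 297 = 11^1 · 27); v_p(y) = 1 (factor: 297 = 11^1 · 27). Additivity: v_p(xy) = v_p(x) + v_p(y) = 1 + 1 = 2. (Direct check: xy = 88209 = 11^2 · (729).)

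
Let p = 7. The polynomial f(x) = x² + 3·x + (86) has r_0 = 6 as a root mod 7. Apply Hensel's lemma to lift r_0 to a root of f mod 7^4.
r_3 = 748 (mod 2401)

Hensel: r_{i+1} = r_i − f(r_i)·(f′(r_i))^{-1} mod 7^{i+2}, f′(x) = 2x + 3. Iterate:
  r_0 = 6 (mod 7)
  r_1 = 13 (mod 49)
  r_2 = 62 (mod 343)
  r_3 = 748 (mod 2401)
Final: r = 748 satisfies f(r) ≡ 0 mod 7^4.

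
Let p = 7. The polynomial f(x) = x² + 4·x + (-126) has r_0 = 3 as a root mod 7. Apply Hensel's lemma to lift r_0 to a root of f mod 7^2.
r_1 = 38 (mod 49)

Hensel: r_{i+1} = r_i − f(r_i)·(f′(r_i))^{-1} mod 7^{i+2}, f′(x) = 2x + 4. Iterate:
  r_0 = 3 (mod 7)
  r_1 = 38 (mod 49)
Final: r = 38 satisfies f(r) ≡ 0 mod 7^2.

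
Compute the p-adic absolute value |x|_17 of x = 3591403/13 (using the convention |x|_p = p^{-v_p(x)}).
|3591403/13|_17 = 1/83521

Step 1 — compute v_17(x) by factoring powers of 17 out of the numerator and denominator: v_17(3591403/13) = 4. Step 2 — apply |x|_p = p^{-v_p(x)} = 17^{-4} = 1/83521.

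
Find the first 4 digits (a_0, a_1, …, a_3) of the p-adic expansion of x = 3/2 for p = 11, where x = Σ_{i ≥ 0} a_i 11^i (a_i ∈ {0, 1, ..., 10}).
(a_0, …, a_3) = (7, 5, 5, 5)

v_11(3/2) = 0 (numerator and denominator both coprime to 11), so x ∈ ℤ_11^×. Compute digits iteratively via a_i = x_i mod 11, x_{i+1} = (x_i − a_i)/11, with x_0 = x:
  x_0 = 3/2;  a_0 = 7;  x_1 = (x_0 − 7)/11 = -1/2
  x_1 = -1/2;  a_1 = 5;  x_2 = (x_1 − 5)/11 = -1/2
  x_2 = -1/2;  a_2 = 5;  x_3 = (x_2 − 5)/11 = -1/2
  x_3 = -1/2;  a_3 = 5;  x_4 = (x_3 − 5)/11 = -1/2
Digits: (7, 5, 5, 5).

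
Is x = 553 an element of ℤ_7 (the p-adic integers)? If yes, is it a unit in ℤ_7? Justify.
x ∈ ℤ_7 but not a unit; v_7(x) = 1 > 0

ℤ_7 = {x ∈ ℚ_7 : v_7(x) ≥ 0} and ℤ_7^× = {x ∈ ℤ_7 : v_7(x) = 0}. Here v_7(553) = v_7(num) − v_7(den) = 1; compare against these criteria.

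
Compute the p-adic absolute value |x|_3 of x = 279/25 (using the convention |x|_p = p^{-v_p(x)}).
|279/25|_3 = 1/9

Step 1 — compute v_3(x) by factoring powers of 3 out of the numerator and denominator: v_3(279/25) = 2. Step 2 — apply |x|_p = p^{-v_p(x)} = 3^{-2} = 1/9.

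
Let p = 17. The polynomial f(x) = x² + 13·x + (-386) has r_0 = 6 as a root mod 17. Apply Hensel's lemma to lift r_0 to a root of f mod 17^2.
r_1 = 40 (mod 289)

Hensel: r_{i+1} = r_i − f(r_i)·(f′(r_i))^{-1} mod 17^{i+2}, f′(x) = 2x + 13. Iterate:
  r_0 = 6 (mod 17)
  r_1 = 40 (mod 289)
Final: r = 40 satisfies f(r) ≡ 0 mod 17^2.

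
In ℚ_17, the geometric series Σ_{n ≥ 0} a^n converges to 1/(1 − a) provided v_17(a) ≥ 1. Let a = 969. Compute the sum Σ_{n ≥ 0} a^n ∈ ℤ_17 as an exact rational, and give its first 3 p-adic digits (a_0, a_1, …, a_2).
Σ a^n = 1/(1 − a) = -1/968;  first 3 digits = (1, 6, 5)

v_17(a) = 1 ≥ 1, so the series converges in ℤ_17 to 1/(1 − a) = 1/(1 − 969) = -1/968. Expand this rational in ℤ_17: compute digits iteratively via d_i = x_i mod 17, x_{i+1} = (x_i − d_i)/17. The first 3 digits are (1, 6, 5).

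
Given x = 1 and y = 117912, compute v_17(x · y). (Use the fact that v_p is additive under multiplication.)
v_17(117912) = 3

v_p(x) = 0 (factor: 1 = 17^0 · 1); v_p(y) = 3 (factor: 117912 = 17^3 · 24). Additivity: v_p(xy) = v_p(x) + v_p(y) = 0 + 3 = 3. (Direct check: xy = 117912 = 17^3 · (24).)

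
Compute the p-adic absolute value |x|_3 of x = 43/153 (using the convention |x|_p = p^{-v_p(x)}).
|43/153|_3 = 9

Step 1 — compute v_3(x) by factoring powers of 3 out of the numerator and denominator: v_3(43/153) = -2. Step 2 — apply |x|_p = p^{-v_p(x)} = 3^{2} = 9.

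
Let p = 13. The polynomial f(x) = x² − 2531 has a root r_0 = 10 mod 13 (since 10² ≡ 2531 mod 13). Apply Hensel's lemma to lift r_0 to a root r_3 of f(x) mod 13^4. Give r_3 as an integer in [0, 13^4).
r_3 = 27518 (mod 28561)

Hensel's recurrence: r_{i+1} = r_i − f(r_i)·(f′(r_i))^{-1} mod 13^{i+2}, with f′(x) = 2x. Iterate:
  r_0 = 10 (mod 13)
  r_1 = 140 (mod 169)
  r_2 = 1154 (mod 2197)
  r_3 = 27518 (mod 28561)
Final: r_3 = 27518, and one checks f(r_3) ≡ 0 mod 13^4.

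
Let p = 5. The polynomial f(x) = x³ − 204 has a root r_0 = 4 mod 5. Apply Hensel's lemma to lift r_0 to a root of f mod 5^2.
r_1 = 9 (mod 25)

Hensel: r_{i+1} = r_i − f(r_i)/f′(r_i) mod 5^{i+2}, where f′(x) = 3x². Iterate:
  r_0 = 4 (mod 5)
  r_1 = 9 (mod 25)
Final: r = 9 with f(r) ≡ 0 mod 5^2.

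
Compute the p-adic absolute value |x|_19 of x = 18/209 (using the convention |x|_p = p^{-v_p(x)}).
|18/209|_19 = 19

Step 1 — compute v_19(x) by factoring powers of 19 out of the numerator and denominator: v_19(18/209) = -1. Step 2 — apply |x|_p = p^{-v_p(x)} = 19^{1} = 19.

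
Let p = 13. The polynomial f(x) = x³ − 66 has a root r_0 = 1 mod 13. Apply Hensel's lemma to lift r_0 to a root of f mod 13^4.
r_3 = 3459 (mod 28561)

Hensel: r_{i+1} = r_i − f(r_i)/f′(r_i) mod 13^{i+2}, where f′(x) = 3x². Iterate:
  r_0 = 1 (mod 13)
  r_1 = 79 (mod 169)
  r_2 = 1262 (mod 2197)
  r_3 = 3459 (mod 28561)
Final: r = 3459 with f(r) ≡ 0 mod 13^4.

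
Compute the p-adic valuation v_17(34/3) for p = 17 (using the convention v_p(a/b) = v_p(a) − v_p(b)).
v_17(34/3) = 1

Factor powers of 17 from the numerator and denominator of the reduced fraction: 34 = 17^1 · 2 and 3 = 17^0 · 3. Apply v_p(a/b) = v_p(a) − v_p(b): v_17(34/3) = 1 − 0 = 1.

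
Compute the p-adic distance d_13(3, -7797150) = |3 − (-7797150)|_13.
d_13(3, -7797150) = 1/371293

Step 1 — x − y = 3 − (-7797150) = 7797153. Step 2 — v_13(7797153) = 5 (factor: 7797153 = (13^5 · 21); the sign does not affect v_p). Step 3 — |x − y|_13 = 13^{-5} = 1/371293.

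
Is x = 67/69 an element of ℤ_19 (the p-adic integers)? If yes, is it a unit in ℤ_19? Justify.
x ∈ ℤ_19^× (unit); v_19(x) = 0

ℤ_19 = {x ∈ ℚ_19 : v_19(x) ≥ 0} and ℤ_19^× = {x ∈ ℤ_19 : v_19(x) = 0}. Here v_19(67/69) = v_19(num) − v_19(den) = 0; compare against these criteria.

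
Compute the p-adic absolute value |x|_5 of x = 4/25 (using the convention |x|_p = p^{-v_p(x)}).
|4/25|_5 = 25

Step 1 — compute v_5(x) by factoring powers of 5 out of the numerator and denominator: v_5(4/25) = -2. Step 2 — apply |x|_p = p^{-v_p(x)} = 5^{2} = 25.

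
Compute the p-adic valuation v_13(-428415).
v_13(-428415) = 4

v_13(n) is the largest exponent k such that 13^k divides n. Factor out: -428415 = -13^4 · 15. (Sign doesn't affect v_p.) So v_13(-428415) = 4.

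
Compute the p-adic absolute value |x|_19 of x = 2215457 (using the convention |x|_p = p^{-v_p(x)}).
|2215457|_19 = 1/130321

Step 1 — compute v_19(x) by factoring powers of 19 out of the numerator and denominator: v_19(2215457) = 4. Step 2 — apply |x|_p = p^{-v_p(x)} = 19^{-4} = 1/130321.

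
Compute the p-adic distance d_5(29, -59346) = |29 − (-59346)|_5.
d_5(29, -59346) = 1/3125

Step 1 — x − y = 29 − (-59346) = 59375. Step 2 — v_5(59375) = 5 (factor: 59375 = (5^5 · 19); the sign does not affect v_p). Step 3 — |x − y|_5 = 5^{-5} = 1/3125.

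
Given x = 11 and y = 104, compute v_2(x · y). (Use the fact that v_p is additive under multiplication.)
v_2(1144) = 3

v_p(x) = 0 (factor: 11 = 2^0 · 11); v_p(y) = 3 (factor: 104 = 2^3 · 13). Additivity: v_p(xy) = v_p(x) + v_p(y) = 0 + 3 = 3. (Direct check: xy = 1144 = 2^3 · (143).)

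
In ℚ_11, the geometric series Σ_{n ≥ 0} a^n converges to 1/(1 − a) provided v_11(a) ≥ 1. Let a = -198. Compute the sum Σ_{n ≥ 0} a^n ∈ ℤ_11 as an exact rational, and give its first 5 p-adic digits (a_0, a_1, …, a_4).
Σ a^n = 1/(1 − a) = 1/199;  first 5 digits = (1, 4, 3, 5, 3)

v_11(a) = 1 ≥ 1, so the series converges in ℤ_11 to 1/(1 − a) = 1/(1 − (-198)) = 1/199. Expand this rational in ℤ_11: compute digits iteratively via d_i = x_i mod 11, x_{i+1} = (x_i − d_i)/11. The first 5 digits are (1, 4, 3, 5, 3).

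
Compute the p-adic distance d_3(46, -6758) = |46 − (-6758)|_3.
d_3(46, -6758) = 1/243

Step 1 — x − y = 46 − (-6758) = 6804. Step 2 — v_3(6804) = 5 (factor: 6804 = (3^5 · 28); the sign does not affect v_p). Step 3 — |x − y|_3 = 3^{-5} = 1/243.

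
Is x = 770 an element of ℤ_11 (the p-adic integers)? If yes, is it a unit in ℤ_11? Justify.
x ∈ ℤ_11 but not a unit; v_11(x) = 1 > 0

ℤ_11 = {x ∈ ℚ_11 : v_11(x) ≥ 0} and ℤ_11^× = {x ∈ ℤ_11 : v_11(x) = 0}. Here v_11(770) = v_11(num) − v_11(den) = 1; compare against these criteria.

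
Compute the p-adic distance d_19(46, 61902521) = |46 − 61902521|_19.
d_19(46, 61902521) = 1/2476099

Step 1 — x − y = 46 − 61902521 = -61902475. Step 2 — v_19(-61902475) = 5 (factor: -61902475 = −(19^5 · 25); the sign does not affect v_p). Step 3 — |x − y|_19 = 19^{-5} = 1/2476099.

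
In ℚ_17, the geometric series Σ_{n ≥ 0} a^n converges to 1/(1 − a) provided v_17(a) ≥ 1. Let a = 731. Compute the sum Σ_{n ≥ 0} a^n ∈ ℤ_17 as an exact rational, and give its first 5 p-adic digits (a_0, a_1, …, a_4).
Σ a^n = 1/(1 − a) = -1/730;  first 5 digits = (1, 9, 15, 4, 7)

v_17(a) = 1 ≥ 1, so the series converges in ℤ_17 to 1/(1 − a) = 1/(1 − 731) = -1/730. Expand this rational in ℤ_17: compute digits iteratively via d_i = x_i mod 17, x_{i+1} = (x_i − d_i)/17. The first 5 digits are (1, 9, 15, 4, 7).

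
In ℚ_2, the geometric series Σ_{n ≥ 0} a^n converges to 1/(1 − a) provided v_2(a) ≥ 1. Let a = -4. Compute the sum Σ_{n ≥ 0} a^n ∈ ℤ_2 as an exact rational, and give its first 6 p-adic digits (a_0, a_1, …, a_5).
Σ a^n = 1/(1 − a) = 1/5;  first 6 digits = (1, 0, 1, 1, 0, 0)

v_2(a) = 2 ≥ 1, so the series converges in ℤ_2 to 1/(1 − a) = 1/(1 − (-4)) = 1/5. Expand this rational in ℤ_2: compute digits iteratively via d_i = x_i mod 2, x_{i+1} = (x_i − d_i)/2. The first 6 digits are (1, 0, 1, 1, 0, 0).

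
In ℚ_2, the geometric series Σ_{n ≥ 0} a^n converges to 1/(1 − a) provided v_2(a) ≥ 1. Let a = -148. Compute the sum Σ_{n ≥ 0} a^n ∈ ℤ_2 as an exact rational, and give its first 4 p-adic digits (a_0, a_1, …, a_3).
Σ a^n = 1/(1 − a) = 1/149;  first 4 digits = (1, 0, 1, 1)

v_2(a) = 2 ≥ 1, so the series converges in ℤ_2 to 1/(1 − a) = 1/(1 − (-148)) = 1/149. Expand this rational in ℤ_2: compute digits iteratively via d_i = x_i mod 2, x_{i+1} = (x_i − d_i)/2. The first 4 digits are (1, 0, 1, 1).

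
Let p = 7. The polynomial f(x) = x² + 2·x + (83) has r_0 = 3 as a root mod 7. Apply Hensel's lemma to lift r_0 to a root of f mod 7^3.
r_2 = 248 (mod 343)

Hensel: r_{i+1} = r_i − f(r_i)·(f′(r_i))^{-1} mod 7^{i+2}, f′(x) = 2x + 2. Iterate:
  r_0 = 3 (mod 7)
  r_1 = 3 (mod 49)
  r_2 = 248 (mod 343)
Final: r = 248 satisfies f(r) ≡ 0 mod 7^3.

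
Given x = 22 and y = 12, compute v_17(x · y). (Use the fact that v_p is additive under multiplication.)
v_17(264) = 0

v_p(x) = 0 (factor: 22 = 17^0 · 22); v_p(y) = 0 (factor: 12 = 17^0 · 12). Additivity: v_p(xy) = v_p(x) + v_p(y) = 0 + 0 = 0. (Direct check: xy = 264 = 17^0 · (264).)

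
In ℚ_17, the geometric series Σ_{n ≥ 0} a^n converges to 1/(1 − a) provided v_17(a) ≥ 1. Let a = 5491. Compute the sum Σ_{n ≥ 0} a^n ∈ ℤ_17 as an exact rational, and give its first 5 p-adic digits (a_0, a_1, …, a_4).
Σ a^n = 1/(1 − a) = -1/5490;  first 5 digits = (1, 0, 2, 1, 4)

v_17(a) = 2 ≥ 1, so the series converges in ℤ_17 to 1/(1 − a) = 1/(1 − 5491) = -1/5490. Expand this rational in ℤ_17: compute digits iteratively via d_i = x_i mod 17, x_{i+1} = (x_i − d_i)/17. The first 5 digits are (1, 0, 2, 1, 4).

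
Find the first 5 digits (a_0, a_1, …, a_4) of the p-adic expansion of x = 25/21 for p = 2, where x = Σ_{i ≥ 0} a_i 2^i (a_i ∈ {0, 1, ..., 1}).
(a_0, …, a_4) = (1, 0, 1, 0, 1)

v_2(25/21) = 0 (numerator and denominator both coprime to 2), so x ∈ ℤ_2^×. Compute digits iteratively via a_i = x_i mod 2, x_{i+1} = (x_i − a_i)/2, with x_0 = x:
  x_0 = 25/21;  a_0 = 1;  x_1 = (x_0 − 1)/2 = 2/21
  x_1 = 2/21;  a_1 = 0;  x_2 = (x_1 − 0)/2 = 1/21
  x_2 = 1/21;  a_2 = 1;  x_3 = (x_2 − 1)/2 = -10/21
  x_3 = -10/21;  a_3 = 0;  x_4 = (x_3 − 0)/2 = -5/21
  x_4 = -5/21;  a_4 = 1;  x_5 = (x_4 − 1)/2 = -13/21
Digits: (1, 0, 1, 0, 1).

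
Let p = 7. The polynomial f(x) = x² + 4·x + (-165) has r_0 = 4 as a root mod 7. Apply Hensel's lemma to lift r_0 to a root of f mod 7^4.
r_3 = 11 (mod 2401)

Hensel: r_{i+1} = r_i − f(r_i)·(f′(r_i))^{-1} mod 7^{i+2}, f′(x) = 2x + 4. Iterate:
  r_0 = 4 (mod 7)
  r_1 = 11 (mod 49)
  r_2 = 11 (mod 343)
  r_3 = 11 (mod 2401)
Final: r = 11 satisfies f(r) ≡ 0 mod 7^4.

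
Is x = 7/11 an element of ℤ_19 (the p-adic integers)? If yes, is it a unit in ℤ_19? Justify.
x ∈ ℤ_19^× (unit); v_19(x) = 0

ℤ_19 = {x ∈ ℚ_19 : v_19(x) ≥ 0} and ℤ_19^× = {x ∈ ℤ_19 : v_19(x) = 0}. Here v_19(7/11) = v_19(num) − v_19(den) = 0; compare against these criteria.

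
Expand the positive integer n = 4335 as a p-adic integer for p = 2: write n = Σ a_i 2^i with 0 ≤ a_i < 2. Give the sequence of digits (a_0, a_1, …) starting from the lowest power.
(a_0, a_1, …) = (1, 1, 1, 1, 0, 1, 1, 1, 0, 0, 0, 0, 1)

Repeated division by 2 gives the digits low-to-high: 4335 = 1 + 1·2^1 + 1·2^2 + 1·2^3 + 1·2^5 + 1·2^6 + 1·2^7 + 1·2^12. Digit sequence: (1, 1, 1, 1, 0, 1, 1, 1, 0, 0, 0, 0, 1).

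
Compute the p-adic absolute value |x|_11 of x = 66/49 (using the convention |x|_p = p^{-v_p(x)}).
|66/49|_11 = 1/11

Step 1 — compute v_11(x) by factoring powers of 11 out of the numerator and denominator: v_11(66/49) = 1. Step 2 — apply |x|_p = p^{-v_p(x)} = 11^{-1} = 1/11.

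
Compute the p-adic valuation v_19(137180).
v_19(137180) = 3

v_19(n) is the largest exponent k such that 19^k divides n. Factor out: 137180 = 19^3 · 20. (Sign doesn't affect v_p.) So v_19(137180) = 3.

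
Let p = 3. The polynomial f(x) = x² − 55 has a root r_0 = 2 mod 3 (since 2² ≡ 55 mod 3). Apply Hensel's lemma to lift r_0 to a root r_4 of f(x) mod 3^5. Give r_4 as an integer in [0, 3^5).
r_4 = 215 (mod 243)

Hensel's recurrence: r_{i+1} = r_i − f(r_i)·(f′(r_i))^{-1} mod 3^{i+2}, with f′(x) = 2x. Iterate:
  r_0 = 2 (mod 3)
  r_1 = 8 (mod 9)
  r_2 = 26 (mod 27)
  r_3 = 53 (mod 81)
  r_4 = 215 (mod 243)
Final: r_4 = 215, and one checks f(r_4) ≡ 0 mod 3^5.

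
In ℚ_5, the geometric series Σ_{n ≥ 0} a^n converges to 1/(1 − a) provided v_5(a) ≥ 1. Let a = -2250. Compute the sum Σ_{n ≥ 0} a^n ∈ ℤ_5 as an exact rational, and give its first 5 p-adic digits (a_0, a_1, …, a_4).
Σ a^n = 1/(1 − a) = 1/2251;  first 5 digits = (1, 0, 0, 2, 1)

v_5(a) = 3 ≥ 1, so the series converges in ℤ_5 to 1/(1 − a) = 1/(1 − (-2250)) = 1/2251. Expand this rational in ℤ_5: compute digits iteratively via d_i = x_i mod 5, x_{i+1} = (x_i − d_i)/5. The first 5 digits are (1, 0, 0, 2, 1).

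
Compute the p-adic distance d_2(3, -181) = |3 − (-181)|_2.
d_2(3, -181) = 1/8

Step 1 — x − y = 3 − (-181) = 184. Step 2 — v_2(184) = 3 (factor: 184 = (2^3 · 23); the sign does not affect v_p). Step 3 — |x − y|_2 = 2^{-3} = 1/8.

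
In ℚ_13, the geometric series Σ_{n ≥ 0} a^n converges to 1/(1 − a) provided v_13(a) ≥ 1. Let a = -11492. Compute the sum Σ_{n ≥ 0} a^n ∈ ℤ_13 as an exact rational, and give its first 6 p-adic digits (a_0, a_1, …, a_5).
Σ a^n = 1/(1 − a) = 1/11493;  first 6 digits = (1, 0, 10, 7, 8, 4)

v_13(a) = 2 ≥ 1, so the series converges in ℤ_13 to 1/(1 − a) = 1/(1 − (-11492)) = 1/11493. Expand this rational in ℤ_13: compute digits iteratively via d_i = x_i mod 13, x_{i+1} = (x_i − d_i)/13. The first 6 digits are (1, 0, 10, 7, 8, 4).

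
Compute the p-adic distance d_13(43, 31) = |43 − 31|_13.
d_13(43, 31) = 1

Step 1 — x − y = 43 − 31 = 12. Step 2 — v_13(12) = 0 (factor: 12 = (13^0 · 12); the sign does not affect v_p). Step 3 — |x − y|_13 = 13^{0} = 1.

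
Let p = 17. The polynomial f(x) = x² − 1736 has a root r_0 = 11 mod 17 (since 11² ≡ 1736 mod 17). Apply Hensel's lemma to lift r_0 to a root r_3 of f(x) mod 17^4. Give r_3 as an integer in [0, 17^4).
r_3 = 17674 (mod 83521)

Hensel's recurrence: r_{i+1} = r_i − f(r_i)·(f′(r_i))^{-1} mod 17^{i+2}, with f′(x) = 2x. Iterate:
  r_0 = 11 (mod 17)
  r_1 = 45 (mod 289)
  r_2 = 2935 (mod 4913)
  r_3 = 17674 (mod 83521)
Final: r_3 = 17674, and one checks f(r_3) ≡ 0 mod 17^4.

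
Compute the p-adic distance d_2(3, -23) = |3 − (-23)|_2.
d_2(3, -23) = 1/2

Step 1 — x − y = 3 − (-23) = 26. Step 2 — v_2(26) = 1 (factor: 26 = (2^1 · 13); the sign does not affect v_p). Step 3 — |x − y|_2 = 2^{-1} = 1/2.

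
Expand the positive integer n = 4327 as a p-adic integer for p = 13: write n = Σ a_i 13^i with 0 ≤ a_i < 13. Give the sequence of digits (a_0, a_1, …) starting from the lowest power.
(a_0, a_1, …) = (11, 7, 12, 1)

Repeated division by 13 gives the digits low-to-high: 4327 = 11 + 7·13^1 + 12·13^2 + 1·13^3. Digit sequence: (11, 7, 12, 1).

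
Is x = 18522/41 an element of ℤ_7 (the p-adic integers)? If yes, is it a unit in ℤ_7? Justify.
x ∈ ℤ_7 but not a unit; v_7(x) = 3 > 0

ℤ_7 = {x ∈ ℚ_7 : v_7(x) ≥ 0} and ℤ_7^× = {x ∈ ℤ_7 : v_7(x) = 0}. Here v_7(18522/41) = v_7(num) − v_7(den) = 3; compare against these criteria.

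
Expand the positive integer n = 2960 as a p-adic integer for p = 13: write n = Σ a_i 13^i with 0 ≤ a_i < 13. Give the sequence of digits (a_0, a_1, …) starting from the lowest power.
(a_0, a_1, …) = (9, 6, 4, 1)

Repeated division by 13 gives the digits low-to-high: 2960 = 9 + 6·13^1 + 4·13^2 + 1·13^3. Digit sequence: (9, 6, 4, 1).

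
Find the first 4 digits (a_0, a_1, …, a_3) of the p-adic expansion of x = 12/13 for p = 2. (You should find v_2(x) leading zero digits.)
(a_0, …, a_3) = (0, 0, 1, 1)

v_2(12/13) = 2, so a_0 = ... = a_1 = 0. Factor out: x = 2^2 · u with u = 3/13 a unit in ℤ_2. Expand u iteratively via a_{v+i} = u_i mod 2, u_{i+1} = (u_i − a_{v+i})/2:
  u_0 = 3/13;  a_2 = 1;  u_1 = (u_0 − 1)/2 = -5/13
  u_1 = -5/13;  a_3 = 1;  u_2 = (u_1 − 1)/2 = -9/13
Digits: (0, 0, 1, 1).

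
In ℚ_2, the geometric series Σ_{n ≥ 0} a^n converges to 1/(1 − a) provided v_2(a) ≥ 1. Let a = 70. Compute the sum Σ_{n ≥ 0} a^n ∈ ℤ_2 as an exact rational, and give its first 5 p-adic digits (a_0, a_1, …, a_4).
Σ a^n = 1/(1 − a) = -1/69;  first 5 digits = (1, 1, 0, 0, 1)

v_2(a) = 1 ≥ 1, so the series converges in ℤ_2 to 1/(1 − a) = 1/(1 − 70) = -1/69. Expand this rational in ℤ_2: compute digits iteratively via d_i = x_i mod 2, x_{i+1} = (x_i − d_i)/2. The first 5 digits are (1, 1, 0, 0, 1).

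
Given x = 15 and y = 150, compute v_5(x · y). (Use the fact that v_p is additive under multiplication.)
v_5(2250) = 3

v_p(x) = 1 (factor: 15 = 5^1 · 3); v_p(y) = 2 (factor: 150 = 5^2 · 6). Additivity: v_p(xy) = v_p(x) + v_p(y) = 1 + 2 = 3. (Direct check: xy = 2250 = 5^3 · (18).)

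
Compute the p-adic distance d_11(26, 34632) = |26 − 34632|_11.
d_11(26, 34632) = 1/1331

Step 1 — x − y = 26 − 34632 = -34606. Step 2 — v_11(-34606) = 3 (factor: -34606 = −(11^3 · 26); the sign does not affect v_p). Step 3 — |x − y|_11 = 11^{-3} = 1/1331.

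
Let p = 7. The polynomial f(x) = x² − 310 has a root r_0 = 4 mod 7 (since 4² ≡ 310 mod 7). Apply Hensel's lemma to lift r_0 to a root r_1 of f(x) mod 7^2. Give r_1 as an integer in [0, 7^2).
r_1 = 4 (mod 49)

Hensel's recurrence: r_{i+1} = r_i − f(r_i)·(f′(r_i))^{-1} mod 7^{i+2}, with f′(x) = 2x. Iterate:
  r_0 = 4 (mod 7)
  r_1 = 4 (mod 49)
Final: r_1 = 4, and one checks f(r_1) ≡ 0 mod 7^2.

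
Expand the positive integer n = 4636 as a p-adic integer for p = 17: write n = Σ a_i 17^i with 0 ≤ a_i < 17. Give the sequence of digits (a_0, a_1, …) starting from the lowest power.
(a_0, a_1, …) = (12, 0, 16)

Repeated division by 17 gives the digits low-to-high: 4636 = 12 + 16·17^2. Digit sequence: (12, 0, 16).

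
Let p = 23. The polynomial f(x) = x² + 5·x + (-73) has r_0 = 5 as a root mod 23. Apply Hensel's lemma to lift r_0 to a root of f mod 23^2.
r_1 = 465 (mod 529)

Hensel: r_{i+1} = r_i − f(r_i)·(f′(r_i))^{-1} mod 23^{i+2}, f′(x) = 2x + 5. Iterate:
  r_0 = 5 (mod 23)
  r_1 = 465 (mod 529)
Final: r = 465 satisfies f(r) ≡ 0 mod 23^2.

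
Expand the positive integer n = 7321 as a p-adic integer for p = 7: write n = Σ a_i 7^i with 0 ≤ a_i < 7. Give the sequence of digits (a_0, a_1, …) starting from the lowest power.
(a_0, a_1, …) = (6, 2, 2, 0, 3)

Repeated division by 7 gives the digits low-to-high: 7321 = 6 + 2·7^1 + 2·7^2 + 3·7^4. Digit sequence: (6, 2, 2, 0, 3).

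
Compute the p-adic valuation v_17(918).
v_17(918) = 1

v_17(n) is the largest exponent k such that 17^k divides n. Factor out: 918 = 17^1 · 54. (Sign doesn't affect v_p.) So v_17(918) = 1.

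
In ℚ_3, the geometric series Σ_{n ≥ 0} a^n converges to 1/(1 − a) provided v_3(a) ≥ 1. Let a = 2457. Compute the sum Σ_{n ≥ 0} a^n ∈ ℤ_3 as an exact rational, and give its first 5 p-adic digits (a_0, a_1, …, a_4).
Σ a^n = 1/(1 − a) = -1/2456;  first 5 digits = (1, 0, 0, 1, 0)

v_3(a) = 3 ≥ 1, so the series converges in ℤ_3 to 1/(1 − a) = 1/(1 − 2457) = -1/2456. Expand this rational in ℤ_3: compute digits iteratively via d_i = x_i mod 3, x_{i+1} = (x_i − d_i)/3. The first 5 digits are (1, 0, 0, 1, 0).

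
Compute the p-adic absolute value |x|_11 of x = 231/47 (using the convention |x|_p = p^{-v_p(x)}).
|231/47|_11 = 1/11

Step 1 — compute v_11(x) by factoring powers of 11 out of the numerator and denominator: v_11(231/47) = 1. Step 2 — apply |x|_p = p^{-v_p(x)} = 11^{-1} = 1/11.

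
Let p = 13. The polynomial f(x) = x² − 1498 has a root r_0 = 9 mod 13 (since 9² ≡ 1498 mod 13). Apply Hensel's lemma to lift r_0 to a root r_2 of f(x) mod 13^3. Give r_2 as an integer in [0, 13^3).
r_2 = 1543 (mod 2197)

Hensel's recurrence: r_{i+1} = r_i − f(r_i)·(f′(r_i))^{-1} mod 13^{i+2}, with f′(x) = 2x. Iterate:
  r_0 = 9 (mod 13)
  r_1 = 22 (mod 169)
  r_2 = 1543 (mod 2197)
Final: r_2 = 1543, and one checks f(r_2) ≡ 0 mod 13^3.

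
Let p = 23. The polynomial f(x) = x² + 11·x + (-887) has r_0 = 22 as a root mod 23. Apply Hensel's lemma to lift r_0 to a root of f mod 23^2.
r_1 = 275 (mod 529)

Hensel: r_{i+1} = r_i − f(r_i)·(f′(r_i))^{-1} mod 23^{i+2}, f′(x) = 2x + 11. Iterate:
  r_0 = 22 (mod 23)
  r_1 = 275 (mod 529)
Final: r = 275 satisfies f(r) ≡ 0 mod 23^2.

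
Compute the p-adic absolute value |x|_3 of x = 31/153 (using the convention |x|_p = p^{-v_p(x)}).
|31/153|_3 = 9

Step 1 — compute v_3(x) by factoring powers of 3 out of the numerator and denominator: v_3(31/153) = -2. Step 2 — apply |x|_p = p^{-v_p(x)} = 3^{2} = 9.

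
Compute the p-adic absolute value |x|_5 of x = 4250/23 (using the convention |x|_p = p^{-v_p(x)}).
|4250/23|_5 = 1/125

Step 1 — compute v_5(x) by factoring powers of 5 out of the numerator and denominator: v_5(4250/23) = 3. Step 2 — apply |x|_p = p^{-v_p(x)} = 5^{-3} = 1/125.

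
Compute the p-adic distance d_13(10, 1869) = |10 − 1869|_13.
d_13(10, 1869) = 1/169

Step 1 — x − y = 10 − 1869 = -1859. Step 2 — v_13(-1859) = 2 (factor: -1859 = −(13^2 · 11); the sign does not affect v_p). Step 3 — |x − y|_13 = 13^{-2} = 1/169.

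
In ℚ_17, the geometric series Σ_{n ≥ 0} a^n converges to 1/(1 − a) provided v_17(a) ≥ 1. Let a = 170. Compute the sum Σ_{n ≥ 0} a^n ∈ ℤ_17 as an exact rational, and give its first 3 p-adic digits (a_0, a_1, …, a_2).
Σ a^n = 1/(1 − a) = -1/169;  first 3 digits = (1, 10, 15)

v_17(a) = 1 ≥ 1, so the series converges in ℤ_17 to 1/(1 − a) = 1/(1 − 170) = -1/169. Expand this rational in ℤ_17: compute digits iteratively via d_i = x_i mod 17, x_{i+1} = (x_i − d_i)/17. The first 3 digits are (1, 10, 15).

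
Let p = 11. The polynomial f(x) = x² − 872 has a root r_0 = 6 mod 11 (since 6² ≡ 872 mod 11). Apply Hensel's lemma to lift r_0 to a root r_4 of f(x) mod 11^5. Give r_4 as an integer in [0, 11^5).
r_4 = 39441 (mod 161051)

Hensel's recurrence: r_{i+1} = r_i − f(r_i)·(f′(r_i))^{-1} mod 11^{i+2}, with f′(x) = 2x. Iterate:
  r_0 = 6 (mod 11)
  r_1 = 116 (mod 121)
  r_2 = 842 (mod 1331)
  r_3 = 10159 (mod 14641)
  r_4 = 39441 (mod 161051)
Final: r_4 = 39441, and one checks f(r_4) ≡ 0 mod 11^5.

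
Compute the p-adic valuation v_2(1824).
v_2(1824) = 5

v_2(n) is the largest exponent k such that 2^k divides n. Factor out: 1824 = 2^5 · 57. (Sign doesn't affect v_p.) So v_2(1824) = 5.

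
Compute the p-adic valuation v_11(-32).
v_11(-32) = 0

v_11(n) is the largest exponent k such that 11^k divides n. Factor out: -32 = -11^0 · 32. (Sign doesn't affect v_p.) So v_11(-32) = 0.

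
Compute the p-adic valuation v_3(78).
v_3(78) = 1

v_3(n) is the largest exponent k such that 3^k divides n. Factor out: 78 = 3^1 · 26. (Sign doesn't affect v_p.) So v_3(78) = 1.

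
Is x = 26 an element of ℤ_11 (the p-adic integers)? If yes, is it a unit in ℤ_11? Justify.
x ∈ ℤ_11^× (unit); v_11(x) = 0

ℤ_11 = {x ∈ ℚ_11 : v_11(x) ≥ 0} and ℤ_11^× = {x ∈ ℤ_11 : v_11(x) = 0}. Here v_11(26) = v_11(num) − v_11(den) = 0; compare against these criteria.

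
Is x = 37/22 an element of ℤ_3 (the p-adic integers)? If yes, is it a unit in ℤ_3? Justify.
x ∈ ℤ_3^× (unit); v_3(x) = 0

ℤ_3 = {x ∈ ℚ_3 : v_3(x) ≥ 0} and ℤ_3^× = {x ∈ ℤ_3 : v_3(x) = 0}. Here v_3(37/22) = v_3(num) − v_3(den) = 0; compare against these criteria.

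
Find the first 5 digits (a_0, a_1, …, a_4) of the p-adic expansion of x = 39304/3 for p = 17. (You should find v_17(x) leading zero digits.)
(a_0, …, a_4) = (0, 0, 0, 14, 5)

v_17(39304/3) = 3, so a_0 = ... = a_2 = 0. Factor out: x = 17^3 · u with u = 8/3 a unit in ℤ_17. Expand u iteratively via a_{v+i} = u_i mod 17, u_{i+1} = (u_i − a_{v+i})/17:
  u_0 = 8/3;  a_3 = 14;  u_1 = (u_0 − 14)/17 = -2/3
  u_1 = -2/3;  a_4 = 5;  u_2 = (u_1 − 5)/17 = -1/3
Digits: (0, 0, 0, 14, 5).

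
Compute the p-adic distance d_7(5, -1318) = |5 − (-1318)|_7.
d_7(5, -1318) = 1/49

Step 1 — x − y = 5 − (-1318) = 1323. Step 2 — v_7(1323) = 2 (factor: 1323 = (7^2 · 27); the sign does not affect v_p). Step 3 — |x − y|_7 = 7^{-2} = 1/49.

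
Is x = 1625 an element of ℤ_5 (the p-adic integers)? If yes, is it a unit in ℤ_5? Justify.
x ∈ ℤ_5 but not a unit; v_5(x) = 3 > 0

ℤ_5 = {x ∈ ℚ_5 : v_5(x) ≥ 0} and ℤ_5^× = {x ∈ ℤ_5 : v_5(x) = 0}. Here v_5(1625) = v_5(num) − v_5(den) = 3; compare against these criteria.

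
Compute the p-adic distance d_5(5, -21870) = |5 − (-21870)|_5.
d_5(5, -21870) = 1/3125

Step 1 — x − y = 5 − (-21870) = 21875. Step 2 — v_5(21875) = 5 (factor: 21875 = (5^5 · 7); the sign does not affect v_p). Step 3 — |x − y|_5 = 5^{-5} = 1/3125.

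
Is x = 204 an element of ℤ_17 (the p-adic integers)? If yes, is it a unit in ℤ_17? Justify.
x ∈ ℤ_17 but not a unit; v_17(x) = 1 > 0

ℤ_17 = {x ∈ ℚ_17 : v_17(x) ≥ 0} and ℤ_17^× = {x ∈ ℤ_17 : v_17(x) = 0}. Here v_17(204) = v_17(num) − v_17(den) = 1; compare against these criteria.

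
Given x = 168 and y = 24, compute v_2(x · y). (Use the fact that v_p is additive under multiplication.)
v_2(4032) = 6

v_p(x) = 3 (factor: 168 = 2^3 · 21); v_p(y) = 3 (factor: 24 = 2^3 · 3). Additivity: v_p(xy) = v_p(x) + v_p(y) = 3 + 3 = 6. (Direct check: xy = 4032 = 2^6 · (63).)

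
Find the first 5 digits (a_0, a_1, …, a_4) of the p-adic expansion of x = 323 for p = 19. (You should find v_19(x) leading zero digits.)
(a_0, …, a_4) = (0, 17, 0, 0, 0)

v_19(323) = 1, so a_0 = ... = a_0 = 0. Factor out: x = 19^1 · u with u = 17 a unit in ℤ_19. Expand u iteratively via a_{v+i} = u_i mod 19, u_{i+1} = (u_i − a_{v+i})/19:
  u_0 = 17;  a_1 = 17;  u_1 = (u_0 − 17)/19 = 0
  u_1 = 0;  a_2 = 0;  u_2 = (u_1 − 0)/19 = 0
  u_2 = 0;  a_3 = 0;  u_3 = (u_2 − 0)/19 = 0
  u_3 = 0;  a_4 = 0;  u_4 = (u_3 − 0)/19 = 0
Digits: (0, 17, 0, 0, 0).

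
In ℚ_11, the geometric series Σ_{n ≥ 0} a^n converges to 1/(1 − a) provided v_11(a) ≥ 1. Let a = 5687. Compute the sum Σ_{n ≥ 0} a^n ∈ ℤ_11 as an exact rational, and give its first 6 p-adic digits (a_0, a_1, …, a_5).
Σ a^n = 1/(1 − a) = -1/5686;  first 6 digits = (1, 0, 3, 4, 9, 2)

v_11(a) = 2 ≥ 1, so the series converges in ℤ_11 to 1/(1 − a) = 1/(1 − 5687) = -1/5686. Expand this rational in ℤ_11: compute digits iteratively via d_i = x_i mod 11, x_{i+1} = (x_i − d_i)/11. The first 6 digits are (1, 0, 3, 4, 9, 2).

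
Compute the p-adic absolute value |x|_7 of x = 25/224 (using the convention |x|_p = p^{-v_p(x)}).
|25/224|_7 = 7

Step 1 — compute v_7(x) by factoring powers of 7 out of the numerator and denominator: v_7(25/224) = -1. Step 2 — apply |x|_p = p^{-v_p(x)} = 7^{1} = 7.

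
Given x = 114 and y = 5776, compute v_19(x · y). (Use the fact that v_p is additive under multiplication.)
v_19(658464) = 3

v_p(x) = 1 (factor: 114 = 19^1 · 6); v_p(y) = 2 (factor: 5776 = 19^2 · 16). Additivity: v_p(xy) = v_p(x) + v_p(y) = 1 + 2 = 3. (Direct check: xy = 658464 = 19^3 · (96).)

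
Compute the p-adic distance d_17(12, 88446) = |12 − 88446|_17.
d_17(12, 88446) = 1/4913

Step 1 — x − y = 12 − 88446 = -88434. Step 2 — v_17(-88434) = 3 (factor: -88434 = −(17^3 · 18); the sign does not affect v_p). Step 3 — |x − y|_17 = 17^{-3} = 1/4913.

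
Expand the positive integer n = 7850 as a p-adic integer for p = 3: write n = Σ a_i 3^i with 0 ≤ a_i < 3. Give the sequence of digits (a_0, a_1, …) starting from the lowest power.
(a_0, a_1, …) = (2, 0, 2, 2, 0, 2, 1, 0, 1)

Repeated division by 3 gives the digits low-to-high: 7850 = 2 + 2·3^2 + 2·3^3 + 2·3^5 + 1·3^6 + 1·3^8. Digit sequence: (2, 0, 2, 2, 0, 2, 1, 0, 1).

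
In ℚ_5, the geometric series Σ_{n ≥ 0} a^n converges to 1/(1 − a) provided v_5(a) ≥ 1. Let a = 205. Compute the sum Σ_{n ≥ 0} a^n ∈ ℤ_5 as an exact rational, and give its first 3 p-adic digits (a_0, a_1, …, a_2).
Σ a^n = 1/(1 − a) = -1/204;  first 3 digits = (1, 1, 4)

v_5(a) = 1 ≥ 1, so the series converges in ℤ_5 to 1/(1 − a) = 1/(1 − 205) = -1/204. Expand this rational in ℤ_5: compute digits iteratively via d_i = x_i mod 5, x_{i+1} = (x_i − d_i)/5. The first 3 digits are (1, 1, 4).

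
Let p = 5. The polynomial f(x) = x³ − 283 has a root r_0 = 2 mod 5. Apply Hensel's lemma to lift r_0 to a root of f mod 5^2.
r_1 = 2 (mod 25)

Hensel: r_{i+1} = r_i − f(r_i)/f′(r_i) mod 5^{i+2}, where f′(x) = 3x². Iterate:
  r_0 = 2 (mod 5)
  r_1 = 2 (mod 25)
Final: r = 2 with f(r) ≡ 0 mod 5^2.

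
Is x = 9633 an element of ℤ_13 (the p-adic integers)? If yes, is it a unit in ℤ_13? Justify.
x ∈ ℤ_13 but not a unit; v_13(x) = 2 > 0

ℤ_13 = {x ∈ ℚ_13 : v_13(x) ≥ 0} and ℤ_13^× = {x ∈ ℤ_13 : v_13(x) = 0}. Here v_13(9633) = v_13(num) − v_13(den) = 2; compare against these criteria.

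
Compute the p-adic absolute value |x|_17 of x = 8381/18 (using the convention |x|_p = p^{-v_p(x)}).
|8381/18|_17 = 1/289

Step 1 — compute v_17(x) by factoring powers of 17 out of the numerator and denominator: v_17(8381/18) = 2. Step 2 — apply |x|_p = p^{-v_p(x)} = 17^{-2} = 1/289.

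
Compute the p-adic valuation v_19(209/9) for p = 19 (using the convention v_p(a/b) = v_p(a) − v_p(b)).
v_19(209/9) = 1

Factor powers of 19 from the numerator and denominator of the reduced fraction: 209 = 19^1 · 11 and 9 = 19^0 · 9. Apply v_p(a/b) = v_p(a) − v_p(b): v_19(209/9) = 1 − 0 = 1.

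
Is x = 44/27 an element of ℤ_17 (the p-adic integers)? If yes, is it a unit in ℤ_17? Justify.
x ∈ ℤ_17^× (unit); v_17(x) = 0

ℤ_17 = {x ∈ ℚ_17 : v_17(x) ≥ 0} and ℤ_17^× = {x ∈ ℤ_17 : v_17(x) = 0}. Here v_17(44/27) = v_17(num) − v_17(den) = 0; compare against these criteria.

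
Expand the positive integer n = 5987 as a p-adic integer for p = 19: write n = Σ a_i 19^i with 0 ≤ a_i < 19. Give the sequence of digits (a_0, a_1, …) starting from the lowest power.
(a_0, a_1, …) = (2, 11, 16)

Repeated division by 19 gives the digits low-to-high: 5987 = 2 + 11·19^1 + 16·19^2. Digit sequence: (2, 11, 16).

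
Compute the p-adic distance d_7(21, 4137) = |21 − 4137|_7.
d_7(21, 4137) = 1/343

Step 1 — x − y = 21 − 4137 = -4116. Step 2 — v_7(-4116) = 3 (factor: -4116 = −(7^3 · 12); the sign does not affect v_p). Step 3 — |x − y|_7 = 7^{-3} = 1/343.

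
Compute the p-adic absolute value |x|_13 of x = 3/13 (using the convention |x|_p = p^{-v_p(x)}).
|3/13|_13 = 13

Step 1 — compute v_13(x) by factoring powers of 13 out of the numerator and denominator: v_13(3/13) = -1. Step 2 — apply |x|_p = p^{-v_p(x)} = 13^{1} = 13.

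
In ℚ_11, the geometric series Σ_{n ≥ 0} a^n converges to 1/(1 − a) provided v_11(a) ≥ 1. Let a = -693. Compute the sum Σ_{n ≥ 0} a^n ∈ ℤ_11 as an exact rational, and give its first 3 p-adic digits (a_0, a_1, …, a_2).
Σ a^n = 1/(1 − a) = 1/694;  first 3 digits = (1, 3, 3)

v_11(a) = 1 ≥ 1, so the series converges in ℤ_11 to 1/(1 − a) = 1/(1 − (-693)) = 1/694. Expand this rational in ℤ_11: compute digits iteratively via d_i = x_i mod 11, x_{i+1} = (x_i − d_i)/11. The first 3 digits are (1, 3, 3).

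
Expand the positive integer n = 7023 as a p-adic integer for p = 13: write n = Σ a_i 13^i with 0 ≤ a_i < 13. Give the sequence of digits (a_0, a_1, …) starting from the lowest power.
(a_0, a_1, …) = (3, 7, 2, 3)

Repeated division by 13 gives the digits low-to-high: 7023 = 3 + 7·13^1 + 2·13^2 + 3·13^3. Digit sequence: (3, 7, 2, 3).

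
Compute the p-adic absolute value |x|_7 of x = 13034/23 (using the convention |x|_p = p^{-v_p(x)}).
|13034/23|_7 = 1/343

Step 1 — compute v_7(x) by factoring powers of 7 out of the numerator and denominator: v_7(13034/23) = 3. Step 2 — apply |x|_p = p^{-v_p(x)} = 7^{-3} = 1/343.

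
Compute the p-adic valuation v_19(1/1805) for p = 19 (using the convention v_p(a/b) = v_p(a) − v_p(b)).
v_19(1/1805) = -2

Factor powers of 19 from the numerator and denominator of the reduced fraction: 1 = 19^0 · 1 and 1805 = 19^2 · 5. Apply v_p(a/b) = v_p(a) − v_p(b): v_19(1/1805) = 0 − 2 = -2.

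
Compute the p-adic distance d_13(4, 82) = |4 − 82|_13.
d_13(4, 82) = 1/13

Step 1 — x − y = 4 − 82 = -78. Step 2 — v_13(-78) = 1 (factor: -78 = −(13^1 · 6); the sign does not affect v_p). Step 3 — |x − y|_13 = 13^{-1} = 1/13.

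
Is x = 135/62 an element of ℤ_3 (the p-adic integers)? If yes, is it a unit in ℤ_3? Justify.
x ∈ ℤ_3 but not a unit; v_3(x) = 3 > 0

ℤ_3 = {x ∈ ℚ_3 : v_3(x) ≥ 0} and ℤ_3^× = {x ∈ ℤ_3 : v_3(x) = 0}. Here v_3(135/62) = v_3(num) − v_3(den) = 3; compare against these criteria.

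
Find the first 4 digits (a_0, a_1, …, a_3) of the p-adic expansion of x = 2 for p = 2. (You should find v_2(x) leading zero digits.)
(a_0, …, a_3) = (0, 1, 0, 0)

v_2(2) = 1, so a_0 = ... = a_0 = 0. Factor out: x = 2^1 · u with u = 1 a unit in ℤ_2. Expand u iteratively via a_{v+i} = u_i mod 2, u_{i+1} = (u_i − a_{v+i})/2:
  u_0 = 1;  a_1 = 1;  u_1 = (u_0 − 1)/2 = 0
  u_1 = 0;  a_2 = 0;  u_2 = (u_1 − 0)/2 = 0
  u_2 = 0;  a_3 = 0;  u_3 = (u_2 − 0)/2 = 0
Digits: (0, 1, 0, 0).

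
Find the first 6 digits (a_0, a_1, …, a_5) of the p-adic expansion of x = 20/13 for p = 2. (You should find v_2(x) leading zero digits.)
(a_0, …, a_5) = (0, 0, 1, 0, 0, 1)

v_2(20/13) = 2, so a_0 = ... = a_1 = 0. Factor out: x = 2^2 · u with u = 5/13 a unit in ℤ_2. Expand u iteratively via a_{v+i} = u_i mod 2, u_{i+1} = (u_i − a_{v+i})/2:
  u_0 = 5/13;  a_2 = 1;  u_1 = (u_0 − 1)/2 = -4/13
  u_1 = -4/13;  a_3 = 0;  u_2 = (u_1 − 0)/2 = -2/13
  u_2 = -2/13;  a_4 = 0;  u_3 = (u_2 − 0)/2 = -1/13
  u_3 = -1/13;  a_5 = 1;  u_4 = (u_3 − 1)/2 = -7/13
Digits: (0, 0, 1, 0, 0, 1).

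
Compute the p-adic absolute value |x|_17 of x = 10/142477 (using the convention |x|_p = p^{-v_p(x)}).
|10/142477|_17 = 4913

Step 1 — compute v_17(x) by factoring powers of 17 out of the numerator and denominator: v_17(10/142477) = -3. Step 2 — apply |x|_p = p^{-v_p(x)} = 17^{3} = 4913.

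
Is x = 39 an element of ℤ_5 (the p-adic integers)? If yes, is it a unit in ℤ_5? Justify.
x ∈ ℤ_5^× (unit); v_5(x) = 0

ℤ_5 = {x ∈ ℚ_5 : v_5(x) ≥ 0} and ℤ_5^× = {x ∈ ℤ_5 : v_5(x) = 0}. Here v_5(39) = v_5(num) − v_5(den) = 0; compare against these criteria.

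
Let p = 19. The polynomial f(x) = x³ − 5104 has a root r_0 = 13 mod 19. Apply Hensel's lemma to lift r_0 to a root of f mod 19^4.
r_3 = 76963 (mod 130321)

Hensel: r_{i+1} = r_i − f(r_i)/f′(r_i) mod 19^{i+2}, where f′(x) = 3x². Iterate:
  r_0 = 13 (mod 19)
  r_1 = 70 (mod 361)
  r_2 = 1514 (mod 6859)
  r_3 = 76963 (mod 130321)
Final: r = 76963 with f(r) ≡ 0 mod 19^4.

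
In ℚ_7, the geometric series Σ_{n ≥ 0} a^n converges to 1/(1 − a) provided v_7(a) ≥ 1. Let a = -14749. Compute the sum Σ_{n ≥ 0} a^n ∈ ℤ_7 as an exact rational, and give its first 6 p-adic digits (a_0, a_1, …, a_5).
Σ a^n = 1/(1 − a) = 1/14750;  first 6 digits = (1, 0, 0, 6, 0, 6)

v_7(a) = 3 ≥ 1, so the series converges in ℤ_7 to 1/(1 − a) = 1/(1 − (-14749)) = 1/14750. Expand this rational in ℤ_7: compute digits iteratively via d_i = x_i mod 7, x_{i+1} = (x_i − d_i)/7. The first 6 digits are (1, 0, 0, 6, 0, 6).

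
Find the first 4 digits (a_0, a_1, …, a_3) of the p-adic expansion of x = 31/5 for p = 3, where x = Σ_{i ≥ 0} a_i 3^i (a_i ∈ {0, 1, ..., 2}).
(a_0, …, a_3) = (2, 2, 1, 2)

v_3(31/5) = 0 (numerator and denominator both coprime to 3), so x ∈ ℤ_3^×. Compute digits iteratively via a_i = x_i mod 3, x_{i+1} = (x_i − a_i)/3, with x_0 = x:
  x_0 = 31/5;  a_0 = 2;  x_1 = (x_0 − 2)/3 = 7/5
  x_1 = 7/5;  a_1 = 2;  x_2 = (x_1 − 2)/3 = -1/5
  x_2 = -1/5;  a_2 = 1;  x_3 = (x_2 − 1)/3 = -2/5
  x_3 = -2/5;  a_3 = 2;  x_4 = (x_3 − 2)/3 = -4/5
Digits: (2, 2, 1, 2).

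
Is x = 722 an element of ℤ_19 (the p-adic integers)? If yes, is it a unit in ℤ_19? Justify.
x ∈ ℤ_19 but not a unit; v_19(x) = 2 > 0

ℤ_19 = {x ∈ ℚ_19 : v_19(x) ≥ 0} and ℤ_19^× = {x ∈ ℤ_19 : v_19(x) = 0}. Here v_19(722) = v_19(num) − v_19(den) = 2; compare against these criteria.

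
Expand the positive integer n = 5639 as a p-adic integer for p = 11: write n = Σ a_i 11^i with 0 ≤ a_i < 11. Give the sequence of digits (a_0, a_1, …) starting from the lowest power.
(a_0, a_1, …) = (7, 6, 2, 4)

Repeated division by 11 gives the digits low-to-high: 5639 = 7 + 6·11^1 + 2·11^2 + 4·11^3. Digit sequence: (7, 6, 2, 4).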